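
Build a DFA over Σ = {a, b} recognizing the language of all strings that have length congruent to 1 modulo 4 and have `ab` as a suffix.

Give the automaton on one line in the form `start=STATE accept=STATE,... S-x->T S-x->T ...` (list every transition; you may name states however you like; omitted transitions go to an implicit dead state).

start=S0 accept=S11 S0-a->S1 S0-b->S2 S1-a->S3 S1-b->S4 S2-a->S3 S2-b->S5 S3-a->S6 S3-b->S7 S4-a->S6 S4-b->S8 S5-a->S6 S5-b->S8 S6-a->S9 S6-b->S10 S7-a->S9 S7-b->S0 S8-a->S9 S8-b->S0 S9-a->S1 S9-b->S11 S10-a->S1 S10-b->S2 S11-a->S3 S11-b->S5

Run two small machines in parallel and take their product. The first has 4 states tracking the input length modulo 4; the second has 3 states tracking how much of the suffix `ab` has currently been matched. A product state is a pair (one from each), accepting exactly when both do.
A 12-state machine:
          a    b  
>  S0     S1   S2 
   S1     S3   S4 
   S2     S3   S5 
   S3     S6   S7 
   S4     S6   S8 
   S5     S6   S8 
   S6     S9  S10 
   S7     S9   S0 
   S8     S9   S0 
   S9     S1  S11 
   S10    S1   S2 
 * S11    S3   S5 
(> = start, * = accepting)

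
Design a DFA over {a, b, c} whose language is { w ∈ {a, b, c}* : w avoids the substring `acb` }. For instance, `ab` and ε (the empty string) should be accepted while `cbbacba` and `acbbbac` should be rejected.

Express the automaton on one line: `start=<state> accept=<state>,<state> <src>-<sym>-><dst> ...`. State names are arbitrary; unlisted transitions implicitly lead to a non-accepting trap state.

start=s0 accept=s0,s1,s2 s0-a->s1 s0-b->s0 s0-c->s0 s1-a->s1 s1-b->s0 s1-c->s2 s2-a->s1 s2-b->s3 s2-c->s0 s3-a->s3 s3-b->s3 s3-c->s3

Track partial matches of the forbidden pattern `acb`. State s3 is a dead state reached once `acb` has occurred; every other state accepts. s0 means no part of `acb` is currently matched.
        a   b   c  
>* s0   s1  s0  s0 
 * s1   s1  s0  s2 
 * s2   s1  s3  s0 
   s3   s3  s3  s3 
(> = start, * = accepting)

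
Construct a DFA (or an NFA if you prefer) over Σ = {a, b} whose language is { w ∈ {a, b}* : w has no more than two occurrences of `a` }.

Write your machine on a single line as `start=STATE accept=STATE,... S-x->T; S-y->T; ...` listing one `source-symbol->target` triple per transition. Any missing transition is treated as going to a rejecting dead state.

start=s0; accept=s0,s1,s2; s0-a->s1; s0-b->s0; s1-a->s2; s1-b->s1; s2-a->s3; s2-b->s2; s3-a->s3; s3-b->s3

Count `a`s, saturating at 3: states s0 through s2 mean 0 through 2 `a`s seen; s3 means more than 2. Each `a` increments (capped at s3); other symbols loop. Accept from {s0, s1, s2}.
4 states suffice.
        a   b  
>* s0   s1  s0 
 * s1   s2  s1 
 * s2   s3  s2 
   s3   s3  s3 
(> = start, * = accepting)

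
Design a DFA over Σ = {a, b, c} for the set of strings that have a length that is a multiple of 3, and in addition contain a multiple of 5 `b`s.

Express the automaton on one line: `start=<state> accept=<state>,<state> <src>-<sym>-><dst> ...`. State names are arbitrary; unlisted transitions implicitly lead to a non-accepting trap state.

Build one automaton per condition and run them in lockstep. One (3 states) tracks the input length modulo 3; the other (5 states) tracks the count of `b`s modulo 5. Each combined state is a pair, one component from each; accept when both components accept.
15 states suffice.
          a    b    c  
>* S0     S1   S2   S1 
   S1     S3   S4   S3 
   S2     S4   S5   S4 
   S3     S0   S6   S0 
   S4     S6   S7   S6 
   S5     S7   S8   S7 
   S6     S2   S9   S2 
   S7     S9  S10   S9 
   S8    S10  S11  S10 
   S9     S5  S12   S5 
   S10   S12  S13  S12 
   S11   S13   S3  S13 
   S12    S8  S14   S8 
   S13   S14   S0  S14 
   S14   S11   S1  S11 
(> = start, * = accepting)

start=S0 accept=S0 S0-a->S1 S0-b->S2 S0-c->S1 S1-a->S3 S1-b->S4 S1-c->S3 S2-a->S4 S2-b->S5 S2-c->S4 S3-a->S0 S3-b->S6 S3-c->S0 S4-a->S6 S4-b->S7 S4-c->S6 S5-a->S7 S5-b->S8 S5-c->S7 S6-a->S2 S6-b->S9 S6-c->S2 S7-a->S9 S7-b->S10 S7-c->S9 S8-a->S10 S8-b->S11 S8-c->S10 S9-a->S5 S9-b->S12 S9-c->S5 S10-a->S12 S10-b->S13 S10-c->S12 S11-a->S13 S11-b->S3 S11-c->S13 S12-a->S8 S12-b->S14 S12-c->S8 S13-a->S14 S13-b->S0 S13-c->S14 S14-a->S11 S14-b->S1 S14-c->S11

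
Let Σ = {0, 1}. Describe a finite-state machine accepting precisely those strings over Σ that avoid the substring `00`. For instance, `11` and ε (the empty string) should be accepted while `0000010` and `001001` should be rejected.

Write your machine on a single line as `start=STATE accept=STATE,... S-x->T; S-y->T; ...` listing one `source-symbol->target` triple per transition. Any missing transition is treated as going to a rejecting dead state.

start=S0; accept=S0,S1; S0-0->S1; S0-1->S0; S1-0->S2; S1-1->S0; S2-0->S2; S2-1->S2

Track partial matches of the forbidden pattern `00`. State S2 is a dead state reached once `00` has occurred; every other state accepts. S0 means no part of `00` is currently matched.
A 3-state machine:
        0   1  
>* S0   S1  S0 
 * S1   S2  S0 
   S2   S2  S2 
(> = start, * = accepting)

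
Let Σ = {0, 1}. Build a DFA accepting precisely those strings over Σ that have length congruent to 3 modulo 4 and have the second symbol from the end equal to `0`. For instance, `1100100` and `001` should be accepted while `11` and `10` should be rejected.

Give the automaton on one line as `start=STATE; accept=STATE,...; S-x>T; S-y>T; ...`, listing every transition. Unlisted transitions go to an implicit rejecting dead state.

start=S0; accept=S7,S8; S0-0>S1; S0-1>S2; S1-0>S3; S1-1>S4; S2-0>S5; S2-1>S6; S3-0>S7; S3-1>S8; S4-0>S9; S4-1>S10; S5-0>S7; S5-1>S8; S6-0>S9; S6-1>S10; S7-0>S11; S7-1>S12; S8-0>S13; S8-1>S14; S9-0>S11; S9-1>S12; S10-0>S13; S10-1>S14; S11-0>S15; S11-1>S16; S12-0>S17; S12-1>S18; S13-0>S15; S13-1>S16; S14-0>S17; S14-1>S18; S15-0>S3; S15-1>S4; S16-0>S5; S16-1>S6; S17-0>S3; S17-1>S4; S18-0>S5; S18-1>S6

Run two small machines in parallel and take their product. The first has 4 states tracking the input length modulo 4; the second has 7 states tracking the last 2 symbols read. A product state is a pair (one from each), accepting exactly when both do.
With 19 states:
          0    1  
>  S0     S1   S2 
   S1     S3   S4 
   S2     S5   S6 
   S3     S7   S8 
   S4     S9  S10 
   S5     S7   S8 
   S6     S9  S10 
 * S7    S11  S12 
 * S8    S13  S14 
   S9    S11  S12 
   S10   S13  S14 
   S11   S15  S16 
   S12   S17  S18 
   S13   S15  S16 
   S14   S17  S18 
   S15    S3   S4 
   S16    S5   S6 
   S17    S3   S4 
   S18    S5   S6 
(> = start, * = accepting)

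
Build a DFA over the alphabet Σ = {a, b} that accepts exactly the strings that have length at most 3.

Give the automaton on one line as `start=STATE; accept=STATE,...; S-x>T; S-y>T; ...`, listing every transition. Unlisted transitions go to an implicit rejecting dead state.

start=q0; accept=q0,q1,q2,q3; q0-a>q1; q0-b>q1; q1-a>q2; q1-b>q2; q2-a>q3; q2-b>q3; q3-a>q4; q3-b>q4; q4-a>q4; q4-b>q4

Count input length up to 4: every symbol moves from q0 toward q4, which means 'more than 3' and absorbs. Accept from {q0, q1, q2, q3}.
        a   b  
>* q0   q1  q1 
 * q1   q2  q2 
 * q2   q3  q3 
 * q3   q4  q4 
   q4   q4  q4 
(> = start, * = accepting)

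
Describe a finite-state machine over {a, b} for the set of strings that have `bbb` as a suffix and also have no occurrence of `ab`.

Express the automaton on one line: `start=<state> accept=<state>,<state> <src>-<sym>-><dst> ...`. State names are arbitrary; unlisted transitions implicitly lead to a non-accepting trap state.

Run two small machines in parallel and take their product. The first has 4 states tracking how much of the suffix `bbb` has currently been matched; the second has 3 states tracking partial matches of the forbidden pattern `ab`. A product state is a pair (one from each), accepting exactly when both do. Equivalent product states are then merged.
        a   b  
>  s0   s1  s2 
   s1   s1  s1 
   s2   s1  s3 
   s3   s1  s4 
 * s4   s1  s4 
(> = start, * = accepting)

start=s0 accept=s4 s0-a->s1 s0-b->s2 s1-a->s1 s1-b->s1 s2-a->s1 s2-b->s3 s3-a->s1 s3-b->s4 s4-a->s1 s4-b->s4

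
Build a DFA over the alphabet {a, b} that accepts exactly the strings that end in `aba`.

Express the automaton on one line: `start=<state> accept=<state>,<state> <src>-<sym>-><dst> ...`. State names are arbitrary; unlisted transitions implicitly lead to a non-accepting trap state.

start=S0 accept=S3 S0-a->S1 S0-b->S0 S1-a->S1 S1-b->S2 S2-a->S3 S2-b->S0 S3-a->S1 S3-b->S2

Remember how much of `aba` the current input suffix matches. State S0 means no match yet; S1 means the last symbol is `a`; S2 means the last 2 symbols are `ab`; S3 means the last 3 symbols are `aba`. Only S3 accepts. On a mismatch, fall back to the longest proper suffix that is still a prefix of `aba`.
        a   b  
>  S0   S1  S0 
   S1   S1  S2 
   S2   S3  S0 
 * S3   S1  S2 
(> = start, * = accepting)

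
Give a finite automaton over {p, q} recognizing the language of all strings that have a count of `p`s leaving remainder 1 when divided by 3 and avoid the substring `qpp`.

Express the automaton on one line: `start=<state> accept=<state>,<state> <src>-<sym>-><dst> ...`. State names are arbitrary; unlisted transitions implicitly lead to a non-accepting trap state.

Build one automaton per condition and run them in lockstep. One (3 states) tracks the count of `p`s modulo 3; the other (4 states) tracks partial matches of the forbidden pattern `qpp`. Each combined state is a pair, one component from each; accept when both components accept.
          p    q  
>  S0     S1   S2 
 * S1     S3   S4 
   S2     S5   S2 
   S3     S0   S6 
 * S4     S7   S4 
 * S5     S8   S4 
   S6     S9   S6 
   S7    S10   S6 
   S8    S10   S8 
   S9    S11   S2 
   S10   S11  S10 
   S11    S8  S11 
(> = start, * = accepting)

start=S0 accept=S1,S4,S5 S0-p->S1 S0-q->S2 S1-p->S3 S1-q->S4 S2-p->S5 S2-q->S2 S3-p->S0 S3-q->S6 S4-p->S7 S4-q->S4 S5-p->S8 S5-q->S4 S6-p->S9 S6-q->S6 S7-p->S10 S7-q->S6 S8-p->S10 S8-q->S8 S9-p->S11 S9-q->S2 S10-p->S11 S10-q->S10 S11-p->S8 S11-q->S11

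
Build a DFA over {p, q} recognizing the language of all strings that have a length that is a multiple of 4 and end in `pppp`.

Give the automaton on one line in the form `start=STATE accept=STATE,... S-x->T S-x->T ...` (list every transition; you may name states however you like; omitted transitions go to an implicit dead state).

start=A accept=H A-p->B A-q->C B-p->D B-q->E C-p->E C-q->E D-p->F D-q->G E-p->G E-q->G F-p->H F-q->A G-p->A G-q->A H-p->B H-q->C

Handle the two conditions separately and then intersect. One (4 states) tracks the input length modulo 4; the other (5 states) tracks how much of the suffix `pppp` has currently been matched. Each combined state is a pair, one component from each; accept when both components accept. After merging equivalent states the machine shrinks.
An 8-state machine:
       p  q 
>  A   B  C 
   B   D  E 
   C   E  E 
   D   F  G 
   E   G  G 
   F   H  A 
   G   A  A 
 * H   B  C 
(> = start, * = accepting)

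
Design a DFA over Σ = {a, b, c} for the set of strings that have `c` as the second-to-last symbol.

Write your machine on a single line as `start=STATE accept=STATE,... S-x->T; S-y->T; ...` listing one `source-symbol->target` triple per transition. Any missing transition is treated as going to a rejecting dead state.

start=q0; accept=q10,q11,q12; q0-a->q1; q0-b->q2; q0-c->q3; q1-a->q4; q1-b->q5; q1-c->q6; q2-a->q7; q2-b->q8; q2-c->q9; q3-a->q10; q3-b->q11; q3-c->q12; q4-a->q4; q4-b->q5; q4-c->q6; q5-a->q7; q5-b->q8; q5-c->q9; q6-a->q10; q6-b->q11; q6-c->q12; q7-a->q4; q7-b->q5; q7-c->q6; q8-a->q7; q8-b->q8; q8-c->q9; q9-a->q10; q9-b->q11; q9-c->q12; q10-a->q4; q10-b->q5; q10-c->q6; q11-a->q7; q11-b->q8; q11-c->q9; q12-a->q10; q12-b->q11; q12-c->q12

A DFA must remember the last 2 symbols (since which symbol is second-to-last isn't known until the input ends). Use one state per possible window of the last ≤2 symbols; accept from those whose window starts with `c`.
13 states suffice.
          a    b    c  
>  q0     q1   q2   q3 
   q1     q4   q5   q6 
   q2     q7   q8   q9 
   q3    q10  q11  q12 
   q4     q4   q5   q6 
   q5     q7   q8   q9 
   q6    q10  q11  q12 
   q7     q4   q5   q6 
   q8     q7   q8   q9 
   q9    q10  q11  q12 
 * q10    q4   q5   q6 
 * q11    q7   q8   q9 
 * q12   q10  q11  q12 
(> = start, * = accepting)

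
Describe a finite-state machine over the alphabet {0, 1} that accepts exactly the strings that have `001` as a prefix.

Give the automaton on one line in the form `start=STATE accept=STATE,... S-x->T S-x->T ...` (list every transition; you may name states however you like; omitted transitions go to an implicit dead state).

Check the first 3 symbols one by one: s0 through s2 record how many have matched `001` so far; any wrong symbol goes to the dead state s4. After all 3 match we enter the accepting sink s3.
With 5 states:
        0   1  
>  s0   s1  s4 
   s1   s2  s4 
   s2   s4  s3 
 * s3   s3  s3 
   s4   s4  s4 
(> = start, * = accepting)

start=s0 accept=s3 s0-0->s1 s0-1->s4 s1-0->s2 s1-1->s4 s2-0->s4 s2-1->s3 s3-0->s3 s3-1->s3 s4-0->s4 s4-1->s4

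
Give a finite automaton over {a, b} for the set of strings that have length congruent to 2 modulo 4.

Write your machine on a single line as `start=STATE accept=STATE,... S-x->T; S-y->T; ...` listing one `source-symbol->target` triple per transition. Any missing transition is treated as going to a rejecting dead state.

start=q0; accept=q2; q0-a->q1; q0-b->q1; q1-a->q2; q1-b->q2; q2-a->q3; q2-b->q3; q3-a->q0; q3-b->q0

Only the length mod 4 matters, so use a 4-cycle: from any state, every input symbol moves to the next state, wrapping q3 back to q0. Mark q2 accepting.
With 4 states:
        a   b  
>  q0   q1  q1 
   q1   q2  q2 
 * q2   q3  q3 
   q3   q0  q0 
(> = start, * = accepting)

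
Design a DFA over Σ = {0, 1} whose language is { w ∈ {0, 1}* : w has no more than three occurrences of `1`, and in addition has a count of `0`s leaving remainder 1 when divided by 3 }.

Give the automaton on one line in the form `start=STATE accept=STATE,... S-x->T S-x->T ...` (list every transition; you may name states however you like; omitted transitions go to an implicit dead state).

start=q0 accept=q1,q4,q7,q10 q0-0->q1 q0-1->q2 q1-0->q3 q1-1->q4 q2-0->q4 q2-1->q5 q3-0->q0 q3-1->q6 q4-0->q6 q4-1->q7 q5-0->q7 q5-1->q8 q6-0->q2 q6-1->q9 q7-0->q9 q7-1->q10 q8-0->q10 q8-1->q11 q9-0->q5 q9-1->q12 q10-0->q12 q10-1->q11 q11-0->q11 q11-1->q11 q12-0->q8 q12-1->q11

Build one automaton per condition and run them in lockstep. The first has 5 states tracking the count of `1`s, saturating at 4; the second has 3 states tracking the count of `0`s modulo 3. A product state is a pair (one from each), accepting exactly when both do. After merging equivalent states the machine shrinks.
          0    1  
>  q0     q1   q2 
 * q1     q3   q4 
   q2     q4   q5 
   q3     q0   q6 
 * q4     q6   q7 
   q5     q7   q8 
   q6     q2   q9 
 * q7     q9  q10 
   q8    q10  q11 
   q9     q5  q12 
 * q10   q12  q11 
   q11   q11  q11 
   q12    q8  q11 
(> = start, * = accepting)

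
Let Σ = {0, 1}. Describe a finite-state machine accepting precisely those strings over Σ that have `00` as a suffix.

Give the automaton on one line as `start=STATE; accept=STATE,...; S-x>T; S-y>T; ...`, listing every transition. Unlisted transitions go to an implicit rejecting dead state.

Let each state record the length of the longest suffix of the input read so far that is also a prefix of `00`. S1 means the last symbol is `0`; S2 means the last 2 symbols are `00`. Accept only at S2, where the string currently ends in `00`.
A 3-state machine:
        0   1  
>  S0   S1  S0 
   S1   S2  S0 
 * S2   S2  S0 
(> = start, * = accepting)

start=S0; accept=S2; S0-0>S1; S0-1>S0; S1-0>S2; S1-1>S0; S2-0>S2; S2-1>S0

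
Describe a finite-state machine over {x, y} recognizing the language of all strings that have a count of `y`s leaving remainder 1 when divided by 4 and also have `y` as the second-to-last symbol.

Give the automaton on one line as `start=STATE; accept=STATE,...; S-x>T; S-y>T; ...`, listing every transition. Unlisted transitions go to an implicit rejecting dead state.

start=S0; accept=S2,S7; S0-x>S0; S0-y>S1; S1-x>S2; S1-y>S3; S2-x>S4; S2-y>S3; S3-x>S3; S3-y>S5; S4-x>S4; S4-y>S3; S5-x>S5; S5-y>S6; S6-x>S0; S6-y>S7; S7-x>S2; S7-y>S3

Run two small machines in parallel and take their product. One (4 states) tracks the count of `y`s modulo 4; the other (7 states) tracks the last 2 symbols read. Each combined state is a pair, one component from each; accept when both components accept. Minimizing collapses redundant product states.
        x   y  
>  S0   S0  S1 
   S1   S2  S3 
 * S2   S4  S3 
   S3   S3  S5 
   S4   S4  S3 
   S5   S5  S6 
   S6   S0  S7 
 * S7   S2  S3 
(> = start, * = accepting)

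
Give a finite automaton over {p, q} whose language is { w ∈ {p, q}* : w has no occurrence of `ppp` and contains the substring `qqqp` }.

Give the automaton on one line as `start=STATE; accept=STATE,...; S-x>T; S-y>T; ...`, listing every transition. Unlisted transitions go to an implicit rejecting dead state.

Build one automaton per condition and run them in lockstep. The first has 4 states tracking partial matches of the forbidden pattern `ppp`; the second has 5 states tracking whether and how much of `qqqp` has been seen. A product state is a pair (one from each), accepting exactly when both do. Minimizing collapses redundant product states.
10 states suffice.
        p   q  
>  S0   S1  S2 
   S1   S3  S2 
   S2   S1  S4 
   S3   S5  S2 
   S4   S1  S6 
   S5   S5  S5 
   S6   S7  S6 
 * S7   S8  S9 
 * S8   S5  S9 
 * S9   S7  S9 
(> = start, * = accepting)

start=S0; accept=S7,S8,S9; S0-p>S1; S0-q>S2; S1-p>S3; S1-q>S2; S2-p>S1; S2-q>S4; S3-p>S5; S3-q>S2; S4-p>S1; S4-q>S6; S5-p>S5; S5-q>S5; S6-p>S7; S6-q>S6; S7-p>S8; S7-q>S9; S8-p>S5; S8-q>S9; S9-p>S7; S9-q>S9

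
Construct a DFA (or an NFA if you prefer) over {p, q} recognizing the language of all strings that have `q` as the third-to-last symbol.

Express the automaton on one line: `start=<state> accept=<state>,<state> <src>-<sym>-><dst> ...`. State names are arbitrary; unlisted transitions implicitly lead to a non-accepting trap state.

A DFA must remember the last 3 symbols (since which symbol is third-to-last isn't known until the input ends). Use one state per possible window of the last ≤3 symbols; accept from those whose window starts with `q`.
       p  q 
>  A   B  C 
   B   D  E 
   C   F  G 
   D   H  I 
   E   J  K 
   F   L  M 
   G   N  O 
   H   H  I 
   I   J  K 
   J   L  M 
   K   N  O 
 * L   H  I 
 * M   J  K 
 * N   L  M 
 * O   N  O 
(> = start, * = accepting)

start=A accept=L,M,N,O A-p->B A-q->C B-p->D B-q->E C-p->F C-q->G D-p->H D-q->I E-p->J E-q->K F-p->L F-q->M G-p->N G-q->O H-p->H H-q->I I-p->J I-q->K J-p->L J-q->M K-p->N K-q->O L-p->H L-q->I M-p->J M-q->K N-p->L N-q->M O-p->N O-q->O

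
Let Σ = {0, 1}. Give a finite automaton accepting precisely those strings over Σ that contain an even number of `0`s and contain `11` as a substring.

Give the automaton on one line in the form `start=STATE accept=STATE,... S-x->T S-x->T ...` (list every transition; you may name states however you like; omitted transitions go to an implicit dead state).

Build one automaton per condition and run them in lockstep. One (2 states) tracks the count of `0`s modulo 2; the other (3 states) tracks whether and how much of `11` has been seen. Each combined state is a pair, one component from each; accept when both components accept.
6 states suffice.
        0   1  
>  s0   s1  s2 
   s1   s0  s3 
   s2   s1  s4 
   s3   s0  s5 
 * s4   s5  s4 
   s5   s4  s5 
(> = start, * = accepting)

start=s0 accept=s4 s0-0->s1 s0-1->s2 s1-0->s0 s1-1->s3 s2-0->s1 s2-1->s4 s3-0->s0 s3-1->s5 s4-0->s5 s4-1->s4 s5-0->s4 s5-1->s5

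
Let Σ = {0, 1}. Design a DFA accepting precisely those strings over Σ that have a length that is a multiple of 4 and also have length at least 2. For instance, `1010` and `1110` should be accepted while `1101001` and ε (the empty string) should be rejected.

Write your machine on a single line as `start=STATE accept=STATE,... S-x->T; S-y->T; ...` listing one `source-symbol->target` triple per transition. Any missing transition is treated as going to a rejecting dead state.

Run two small machines in parallel and take their product. One (4 states) tracks the input length modulo 4; the other (4 states) tracks the input length, saturating at 3. Each combined state is a pair, one component from each; accept when both components accept.
A 7-state machine:
        0   1  
>  q0   q1  q1 
   q1   q2  q2 
   q2   q3  q3 
   q3   q4  q4 
 * q4   q5  q5 
   q5   q6  q6 
   q6   q3  q3 
(> = start, * = accepting)

start=q0; accept=q4; q0-0->q1; q0-1->q1; q1-0->q2; q1-1->q2; q2-0->q3; q2-1->q3; q3-0->q4; q3-1->q4; q4-0->q5; q4-1->q5; q5-0->q6; q5-1->q6; q6-0->q3; q6-1->q3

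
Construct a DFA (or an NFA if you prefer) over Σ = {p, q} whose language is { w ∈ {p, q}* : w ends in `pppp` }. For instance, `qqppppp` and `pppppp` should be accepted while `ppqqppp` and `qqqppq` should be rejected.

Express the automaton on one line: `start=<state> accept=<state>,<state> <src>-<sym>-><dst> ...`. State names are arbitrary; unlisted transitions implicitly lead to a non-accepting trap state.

start=s0 accept=s4 s0-p->s1 s0-q->s0 s1-p->s2 s1-q->s0 s2-p->s3 s2-q->s0 s3-p->s4 s3-q->s0 s4-p->s4 s4-q->s0

Remember how much of `pppp` the current input suffix matches. State s0 means no match yet; s1 means the last symbol is `p`; s2 means the last 2 symbols are `pp`; s3 means the last 3 symbols are `ppp`; s4 means the last 4 symbols are `pppp`. Only s4 accepts. On a mismatch, fall back to the longest proper suffix that is still a prefix of `pppp`.
5 states suffice.
        p   q  
>  s0   s1  s0 
   s1   s2  s0 
   s2   s3  s0 
   s3   s4  s0 
 * s4   s4  s0 
(> = start, * = accepting)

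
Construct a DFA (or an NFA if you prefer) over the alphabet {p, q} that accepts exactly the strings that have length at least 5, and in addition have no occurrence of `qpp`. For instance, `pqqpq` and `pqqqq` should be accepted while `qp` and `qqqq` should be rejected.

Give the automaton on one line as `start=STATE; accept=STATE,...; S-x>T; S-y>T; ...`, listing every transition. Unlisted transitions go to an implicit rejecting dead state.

start=s0; accept=s14,s15,s16,s18,s19,s20; s0-p>s1; s0-q>s2; s1-p>s3; s1-q>s4; s2-p>s5; s2-q>s4; s3-p>s6; s3-q>s7; s4-p>s8; s4-q>s7; s5-p>s9; s5-q>s7; s6-p>s10; s6-q>s11; s7-p>s12; s7-q>s11; s8-p>s13; s8-q>s11; s9-p>s13; s9-q>s13; s10-p>s14; s10-q>s15; s11-p>s16; s11-q>s15; s12-p>s17; s12-q>s15; s13-p>s17; s13-q>s17; s14-p>s18; s14-q>s19; s15-p>s20; s15-q>s19; s16-p>s21; s16-q>s19; s17-p>s21; s17-q>s21; s18-p>s18; s18-q>s19; s19-p>s20; s19-q>s19; s20-p>s21; s20-q>s19; s21-p>s21; s21-q>s21

Run two small machines in parallel and take their product. The first has 7 states tracking the input length, saturating at 6; the second has 4 states tracking partial matches of the forbidden pattern `qpp`. A product state is a pair (one from each), accepting exactly when both do.
A 22-state machine:
          p    q  
>  s0     s1   s2 
   s1     s3   s4 
   s2     s5   s4 
   s3     s6   s7 
   s4     s8   s7 
   s5     s9   s7 
   s6    s10  s11 
   s7    s12  s11 
   s8    s13  s11 
   s9    s13  s13 
   s10   s14  s15 
   s11   s16  s15 
   s12   s17  s15 
   s13   s17  s17 
 * s14   s18  s19 
 * s15   s20  s19 
 * s16   s21  s19 
   s17   s21  s21 
 * s18   s18  s19 
 * s19   s20  s19 
 * s20   s21  s19 
   s21   s21  s21 
(> = start, * = accepting)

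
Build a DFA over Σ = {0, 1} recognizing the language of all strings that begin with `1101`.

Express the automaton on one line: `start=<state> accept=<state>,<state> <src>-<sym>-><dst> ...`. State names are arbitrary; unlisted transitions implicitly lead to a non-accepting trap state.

Walk along `1101` while the input agrees: from A take `1` to B, and so on. Any deviation drops to the rejecting sink F. Once E is reached the prefix is confirmed and every continuation is accepted.
6 states suffice.
       0  1 
>  A   F  B 
   B   F  C 
   C   D  F 
   D   F  E 
 * E   E  E 
   F   F  F 
(> = start, * = accepting)

start=A accept=E A-0->F A-1->B B-0->F B-1->C C-0->D C-1->F D-0->F D-1->E E-0->E E-1->E F-0->F F-1->F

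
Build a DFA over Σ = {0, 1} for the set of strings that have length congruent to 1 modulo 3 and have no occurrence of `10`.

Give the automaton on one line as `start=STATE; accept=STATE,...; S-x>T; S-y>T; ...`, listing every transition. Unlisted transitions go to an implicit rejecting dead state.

Handle the two conditions separately and then intersect. One (3 states) tracks the input length modulo 3; the other (3 states) tracks partial matches of the forbidden pattern `10`. Each combined state is a pair, one component from each; accept when both components accept.
9 states suffice.
        0   1  
>  q0   q1  q2 
 * q1   q3  q4 
 * q2   q5  q4 
   q3   q0  q6 
   q4   q7  q6 
   q5   q7  q7 
   q6   q8  q2 
   q7   q8  q8 
   q8   q5  q5 
(> = start, * = accepting)

start=q0; accept=q1,q2; q0-0>q1; q0-1>q2; q1-0>q3; q1-1>q4; q2-0>q5; q2-1>q4; q3-0>q0; q3-1>q6; q4-0>q7; q4-1>q6; q5-0>q7; q5-1>q7; q6-0>q8; q6-1>q2; q7-0>q8; q7-1>q8; q8-0>q5; q8-1>q5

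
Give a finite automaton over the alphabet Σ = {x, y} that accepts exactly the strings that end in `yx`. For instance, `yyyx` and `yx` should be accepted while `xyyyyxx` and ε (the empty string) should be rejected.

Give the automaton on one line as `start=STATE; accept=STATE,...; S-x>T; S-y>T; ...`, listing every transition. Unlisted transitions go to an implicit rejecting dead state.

start=s0; accept=s2; s0-x>s0; s0-y>s1; s1-x>s2; s1-y>s1; s2-x>s0; s2-y>s1

Remember how much of `yx` the current input suffix matches. State s0 means no match yet; s1 means the last symbol is `y`; s2 means the last 2 symbols are `yx`. Only s2 accepts. On a mismatch, fall back to the longest proper suffix that is still a prefix of `yx`.
With 3 states:
        x   y  
>  s0   s0  s1 
   s1   s2  s1 
 * s2   s0  s1 
(> = start, * = accepting)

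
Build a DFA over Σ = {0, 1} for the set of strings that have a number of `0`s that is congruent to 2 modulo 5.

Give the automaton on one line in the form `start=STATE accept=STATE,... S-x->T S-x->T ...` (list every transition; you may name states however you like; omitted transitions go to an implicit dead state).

Keep the running count of `0`s modulo 5: each `0` advances along the cycle A → B → C → D → E → A while other symbols loop. Accept at C.
       0  1 
>  A   B  A 
   B   C  B 
 * C   D  C 
   D   E  D 
   E   A  E 
(> = start, * = accepting)

start=A accept=C A-0->B A-1->A B-0->C B-1->B C-0->D C-1->C D-0->E D-1->D E-0->A E-1->E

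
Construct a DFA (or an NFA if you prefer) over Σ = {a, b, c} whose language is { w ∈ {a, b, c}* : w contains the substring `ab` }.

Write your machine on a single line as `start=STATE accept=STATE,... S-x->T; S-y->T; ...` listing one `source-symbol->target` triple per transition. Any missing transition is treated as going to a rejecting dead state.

start=q0; accept=q2; q0-a->q1; q0-b->q0; q0-c->q0; q1-a->q1; q1-b->q2; q1-c->q0; q2-a->q2; q2-b->q2; q2-c->q2

Track how much of `ab` has been matched so far: state q0 is no progress, q2 is the absorbing accept state reached once `ab` has occurred. Intermediate states record partial matches; on a mismatch, fall back to the longest reusable overlap.
A 3-state machine:
        a   b   c  
>  q0   q1  q0  q0 
   q1   q1  q2  q0 
 * q2   q2  q2  q2 
(> = start, * = accepting)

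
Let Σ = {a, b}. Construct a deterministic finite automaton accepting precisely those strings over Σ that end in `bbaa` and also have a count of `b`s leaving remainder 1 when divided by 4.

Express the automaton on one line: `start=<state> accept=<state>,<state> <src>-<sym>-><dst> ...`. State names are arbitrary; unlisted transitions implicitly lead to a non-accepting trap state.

start=s0 accept=s7 s0-a->s0 s0-b->s1 s1-a->s1 s1-b->s2 s2-a->s2 s2-b->s3 s3-a->s3 s3-b->s4 s4-a->s0 s4-b->s5 s5-a->s6 s5-b->s2 s6-a->s7 s6-b->s2 s7-a->s1 s7-b->s2

Build one automaton per condition and run them in lockstep. The first has 5 states tracking how much of the suffix `bbaa` has currently been matched; the second has 4 states tracking the count of `b`s modulo 4. A product state is a pair (one from each), accepting exactly when both do. Minimizing collapses redundant product states.
        a   b  
>  s0   s0  s1 
   s1   s1  s2 
   s2   s2  s3 
   s3   s3  s4 
   s4   s0  s5 
   s5   s6  s2 
   s6   s7  s2 
 * s7   s1  s2 
(> = start, * = accepting)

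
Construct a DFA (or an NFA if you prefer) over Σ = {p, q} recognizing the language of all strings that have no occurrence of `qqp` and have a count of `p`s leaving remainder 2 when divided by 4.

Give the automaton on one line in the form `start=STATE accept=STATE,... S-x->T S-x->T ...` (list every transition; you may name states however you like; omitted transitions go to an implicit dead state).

start=s0 accept=s3,s7,s9 s0-p->s1 s0-q->s2 s1-p->s3 s1-q->s4 s2-p->s1 s2-q->s5 s3-p->s6 s3-q->s7 s4-p->s3 s4-q->s5 s5-p->s5 s5-q->s5 s6-p->s0 s6-q->s8 s7-p->s6 s7-q->s9 s8-p->s0 s8-q->s5 s9-p->s5 s9-q->s9

Handle the two conditions separately and then intersect. One (4 states) tracks partial matches of the forbidden pattern `qqp`; the other (4 states) tracks the count of `p`s modulo 4. Each combined state is a pair, one component from each; accept when both components accept. After merging equivalent states the machine shrinks.
10 states suffice.
        p   q  
>  s0   s1  s2 
   s1   s3  s4 
   s2   s1  s5 
 * s3   s6  s7 
   s4   s3  s5 
   s5   s5  s5 
   s6   s0  s8 
 * s7   s6  s9 
   s8   s0  s5 
 * s9   s5  s9 
(> = start, * = accepting)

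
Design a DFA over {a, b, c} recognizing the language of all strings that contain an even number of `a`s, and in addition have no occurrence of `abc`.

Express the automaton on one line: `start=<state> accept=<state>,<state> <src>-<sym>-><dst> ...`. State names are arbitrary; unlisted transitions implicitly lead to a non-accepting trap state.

start=S0 accept=S0,S2,S5 S0-a->S1 S0-b->S0 S0-c->S0 S1-a->S2 S1-b->S3 S1-c->S4 S2-a->S1 S2-b->S5 S2-c->S0 S3-a->S2 S3-b->S4 S3-c->S6 S4-a->S2 S4-b->S4 S4-c->S4 S5-a->S1 S5-b->S0 S5-c->S7 S6-a->S7 S6-b->S6 S6-c->S6 S7-a->S6 S7-b->S7 S7-c->S7

Build one automaton per condition and run them in lockstep. One (2 states) tracks the count of `a`s modulo 2; the other (4 states) tracks partial matches of the forbidden pattern `abc`. Each combined state is a pair, one component from each; accept when both components accept.
An 8-state machine:
        a   b   c  
>* S0   S1  S0  S0 
   S1   S2  S3  S4 
 * S2   S1  S5  S0 
   S3   S2  S4  S6 
   S4   S2  S4  S4 
 * S5   S1  S0  S7 
   S6   S7  S6  S6 
   S7   S6  S7  S7 
(> = start, * = accepting)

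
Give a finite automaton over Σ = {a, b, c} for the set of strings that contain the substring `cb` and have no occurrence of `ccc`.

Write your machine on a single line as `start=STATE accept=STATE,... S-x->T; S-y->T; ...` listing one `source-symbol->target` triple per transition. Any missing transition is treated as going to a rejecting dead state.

Build one automaton per condition and run them in lockstep. One (3 states) tracks whether and how much of `cb` has been seen; the other (4 states) tracks partial matches of the forbidden pattern `ccc`. Each combined state is a pair, one component from each; accept when both components accept. Minimizing collapses redundant product states.
7 states suffice.
        a   b   c  
>  q0   q0  q0  q1 
   q1   q0  q2  q3 
 * q2   q2  q2  q4 
   q3   q0  q2  q5 
 * q4   q2  q2  q6 
   q5   q5  q5  q5 
 * q6   q2  q2  q5 
(> = start, * = accepting)

start=q0; accept=q2,q4,q6; q0-a->q0; q0-b->q0; q0-c->q1; q1-a->q0; q1-b->q2; q1-c->q3; q2-a->q2; q2-b->q2; q2-c->q4; q3-a->q0; q3-b->q2; q3-c->q5; q4-a->q2; q4-b->q2; q4-c->q6; q5-a->q5; q5-b->q5; q5-c->q5; q6-a->q2; q6-b->q2; q6-c->q5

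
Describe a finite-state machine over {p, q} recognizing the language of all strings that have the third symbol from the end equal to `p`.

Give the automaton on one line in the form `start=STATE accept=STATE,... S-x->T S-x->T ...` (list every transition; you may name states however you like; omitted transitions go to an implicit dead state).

start=s0 accept=s7,s8,s9,s10 s0-p->s1 s0-q->s2 s1-p->s3 s1-q->s4 s2-p->s5 s2-q->s6 s3-p->s7 s3-q->s8 s4-p->s9 s4-q->s10 s5-p->s11 s5-q->s12 s6-p->s13 s6-q->s14 s7-p->s7 s7-q->s8 s8-p->s9 s8-q->s10 s9-p->s11 s9-q->s12 s10-p->s13 s10-q->s14 s11-p->s7 s11-q->s8 s12-p->s9 s12-q->s10 s13-p->s11 s13-q->s12 s14-p->s13 s14-q->s14

A DFA must remember the last 3 symbols (since which symbol is third-to-last isn't known until the input ends). Use one state per possible window of the last ≤3 symbols; accept from those whose window starts with `p`.
A 15-state machine:
          p    q  
>  s0     s1   s2 
   s1     s3   s4 
   s2     s5   s6 
   s3     s7   s8 
   s4     s9  s10 
   s5    s11  s12 
   s6    s13  s14 
 * s7     s7   s8 
 * s8     s9  s10 
 * s9    s11  s12 
 * s10   s13  s14 
   s11    s7   s8 
   s12    s9  s10 
   s13   s11  s12 
   s14   s13  s14 
(> = start, * = accepting)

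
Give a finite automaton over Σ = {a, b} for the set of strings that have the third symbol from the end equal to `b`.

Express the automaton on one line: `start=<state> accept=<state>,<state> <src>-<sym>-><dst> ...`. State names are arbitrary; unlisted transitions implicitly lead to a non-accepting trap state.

start=s0 accept=s11,s12,s13,s14 s0-a->s1 s0-b->s2 s1-a->s3 s1-b->s4 s2-a->s5 s2-b->s6 s3-a->s7 s3-b->s8 s4-a->s9 s4-b->s10 s5-a->s11 s5-b->s12 s6-a->s13 s6-b->s14 s7-a->s7 s7-b->s8 s8-a->s9 s8-b->s10 s9-a->s11 s9-b->s12 s10-a->s13 s10-b->s14 s11-a->s7 s11-b->s8 s12-a->s9 s12-b->s10 s13-a->s11 s13-b->s12 s14-a->s13 s14-b->s14

A DFA must remember the last 3 symbols (since which symbol is third-to-last isn't known until the input ends). Use one state per possible window of the last ≤3 symbols; accept from those whose window starts with `b`.
With 15 states:
          a    b  
>  s0     s1   s2 
   s1     s3   s4 
   s2     s5   s6 
   s3     s7   s8 
   s4     s9  s10 
   s5    s11  s12 
   s6    s13  s14 
   s7     s7   s8 
   s8     s9  s10 
   s9    s11  s12 
   s10   s13  s14 
 * s11    s7   s8 
 * s12    s9  s10 
 * s13   s11  s12 
 * s14   s13  s14 
(> = start, * = accepting)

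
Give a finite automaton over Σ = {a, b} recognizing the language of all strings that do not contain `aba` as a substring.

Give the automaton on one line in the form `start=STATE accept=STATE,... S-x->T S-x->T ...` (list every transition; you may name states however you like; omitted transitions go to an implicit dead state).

Track partial matches of the forbidden pattern `aba`. State q3 is a dead state reached once `aba` has occurred; every other state accepts. q0 means no part of `aba` is currently matched.
With 4 states:
        a   b  
>* q0   q1  q0 
 * q1   q1  q2 
 * q2   q3  q0 
   q3   q3  q3 
(> = start, * = accepting)

start=q0 accept=q0,q1,q2 q0-a->q1 q0-b->q0 q1-a->q1 q1-b->q2 q2-a->q3 q2-b->q0 q3-a->q3 q3-b->q3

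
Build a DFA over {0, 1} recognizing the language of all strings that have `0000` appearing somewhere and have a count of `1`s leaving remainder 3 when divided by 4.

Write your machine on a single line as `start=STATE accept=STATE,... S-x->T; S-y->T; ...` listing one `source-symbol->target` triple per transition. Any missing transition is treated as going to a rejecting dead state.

start=s0; accept=s19; s0-0->s1; s0-1->s2; s1-0->s3; s1-1->s2; s2-0->s4; s2-1->s5; s3-0->s6; s3-1->s2; s4-0->s7; s4-1->s5; s5-0->s8; s5-1->s9; s6-0->s10; s6-1->s2; s7-0->s11; s7-1->s5; s8-0->s12; s8-1->s9; s9-0->s13; s9-1->s0; s10-0->s10; s10-1->s14; s11-0->s14; s11-1->s5; s12-0->s15; s12-1->s9; s13-0->s16; s13-1->s0; s14-0->s14; s14-1->s17; s15-0->s17; s15-1->s9; s16-0->s18; s16-1->s0; s17-0->s17; s17-1->s19; s18-0->s19; s18-1->s0; s19-0->s19; s19-1->s10

Build one automaton per condition and run them in lockstep. One (5 states) tracks whether and how much of `0000` has been seen; the other (4 states) tracks the count of `1`s modulo 4. Each combined state is a pair, one component from each; accept when both components accept.
A 20-state machine:
          0    1  
>  s0     s1   s2 
   s1     s3   s2 
   s2     s4   s5 
   s3     s6   s2 
   s4     s7   s5 
   s5     s8   s9 
   s6    s10   s2 
   s7    s11   s5 
   s8    s12   s9 
   s9    s13   s0 
   s10   s10  s14 
   s11   s14   s5 
   s12   s15   s9 
   s13   s16   s0 
   s14   s14  s17 
   s15   s17   s9 
   s16   s18   s0 
   s17   s17  s19 
   s18   s19   s0 
 * s19   s19  s10 
(> = start, * = accepting)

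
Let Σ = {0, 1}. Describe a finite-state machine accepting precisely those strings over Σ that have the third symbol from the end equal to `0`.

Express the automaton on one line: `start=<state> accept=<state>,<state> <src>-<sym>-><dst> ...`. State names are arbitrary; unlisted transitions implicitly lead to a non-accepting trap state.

start=A accept=H,I,J,K A-0->B A-1->C B-0->D B-1->E C-0->F C-1->G D-0->H D-1->I E-0->J E-1->K F-0->L F-1->M G-0->N G-1->O H-0->H H-1->I I-0->J I-1->K J-0->L J-1->M K-0->N K-1->O L-0->H L-1->I M-0->J M-1->K N-0->L N-1->M O-0->N O-1->O

A DFA must remember the last 3 symbols (since which symbol is third-to-last isn't known until the input ends). Use one state per possible window of the last ≤3 symbols; accept from those whose window starts with `0`.
With 15 states:
       0  1 
>  A   B  C 
   B   D  E 
   C   F  G 
   D   H  I 
   E   J  K 
   F   L  M 
   G   N  O 
 * H   H  I 
 * I   J  K 
 * J   L  M 
 * K   N  O 
   L   H  I 
   M   J  K 
   N   L  M 
   O   N  O 
(> = start, * = accepting)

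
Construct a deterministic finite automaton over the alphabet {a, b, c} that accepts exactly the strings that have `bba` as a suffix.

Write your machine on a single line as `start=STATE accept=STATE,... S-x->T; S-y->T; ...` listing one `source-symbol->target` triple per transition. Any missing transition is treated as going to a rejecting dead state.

start=q0; accept=q3; q0-a->q0; q0-b->q1; q0-c->q0; q1-a->q0; q1-b->q2; q1-c->q0; q2-a->q3; q2-b->q2; q2-c->q0; q3-a->q0; q3-b->q1; q3-c->q0

Let each state record the length of the longest suffix of the input read so far that is also a prefix of `bba`. q1 means the last symbol is `b`; q2 means the last 2 symbols are `bb`; q3 means the last 3 symbols are `bba`. Accept only at q3, where the string currently ends in `bba`.
        a   b   c  
>  q0   q0  q1  q0 
   q1   q0  q2  q0 
   q2   q3  q2  q0 
 * q3   q0  q1  q0 
(> = start, * = accepting)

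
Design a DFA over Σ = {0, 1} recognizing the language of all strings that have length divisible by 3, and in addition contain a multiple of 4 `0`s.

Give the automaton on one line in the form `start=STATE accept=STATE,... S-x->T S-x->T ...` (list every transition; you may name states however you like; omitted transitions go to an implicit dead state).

Build one automaton per condition and run them in lockstep. One (3 states) tracks the input length modulo 3; the other (4 states) tracks the count of `0`s modulo 4. Each combined state is a pair, one component from each; accept when both components accept.
With 12 states:
          0    1  
>* s0     s1   s2 
   s1     s3   s4 
   s2     s4   s5 
   s3     s6   s7 
   s4     s7   s8 
   s5     s8   s0 
   s6     s2   s9 
   s7     s9  s10 
   s8    s10   s1 
   s9     s5  s11 
   s10   s11   s3 
   s11    s0   s6 
(> = start, * = accepting)

start=s0 accept=s0 s0-0->s1 s0-1->s2 s1-0->s3 s1-1->s4 s2-0->s4 s2-1->s5 s3-0->s6 s3-1->s7 s4-0->s7 s4-1->s8 s5-0->s8 s5-1->s0 s6-0->s2 s6-1->s9 s7-0->s9 s7-1->s10 s8-0->s10 s8-1->s1 s9-0->s5 s9-1->s11 s10-0->s11 s10-1->s3 s11-0->s0 s11-1->s6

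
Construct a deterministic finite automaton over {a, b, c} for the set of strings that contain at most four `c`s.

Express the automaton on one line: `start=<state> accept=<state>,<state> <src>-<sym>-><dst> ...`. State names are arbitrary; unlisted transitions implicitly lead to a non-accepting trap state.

start=q0 accept=q0,q1,q2,q3,q4 q0-a->q0 q0-b->q0 q0-c->q1 q1-a->q1 q1-b->q1 q1-c->q2 q2-a->q2 q2-b->q2 q2-c->q3 q3-a->q3 q3-b->q3 q3-c->q4 q4-a->q4 q4-b->q4 q4-c->q5 q5-a->q5 q5-b->q5 q5-c->q5

Count `c`s, saturating at 5: states q0 through q4 mean 0 through 4 `c`s seen; q5 means more than 4. Each `c` increments (capped at q5); other symbols loop. Accept from {q0, q1, q2, q3, q4}.
A 6-state machine:
        a   b   c  
>* q0   q0  q0  q1 
 * q1   q1  q1  q2 
 * q2   q2  q2  q3 
 * q3   q3  q3  q4 
 * q4   q4  q4  q5 
   q5   q5  q5  q5 
(> = start, * = accepting)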